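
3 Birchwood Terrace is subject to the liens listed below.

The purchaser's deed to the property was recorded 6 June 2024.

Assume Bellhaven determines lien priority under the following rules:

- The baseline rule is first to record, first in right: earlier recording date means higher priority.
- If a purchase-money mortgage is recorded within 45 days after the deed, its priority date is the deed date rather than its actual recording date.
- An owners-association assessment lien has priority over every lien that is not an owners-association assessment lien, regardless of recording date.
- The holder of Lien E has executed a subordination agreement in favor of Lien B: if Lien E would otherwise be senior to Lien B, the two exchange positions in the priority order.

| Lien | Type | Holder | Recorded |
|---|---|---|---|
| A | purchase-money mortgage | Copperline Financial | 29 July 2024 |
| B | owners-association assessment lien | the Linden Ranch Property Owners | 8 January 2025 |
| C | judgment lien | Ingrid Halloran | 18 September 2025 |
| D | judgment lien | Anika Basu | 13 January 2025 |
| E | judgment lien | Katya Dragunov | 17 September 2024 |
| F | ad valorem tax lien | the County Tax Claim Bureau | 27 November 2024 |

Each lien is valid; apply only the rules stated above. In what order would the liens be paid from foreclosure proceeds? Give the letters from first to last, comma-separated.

B, A, E, F, D, C

Effective dates after the stated exceptions: A was recorded 53 days after the deed, outside the 45-day window, so it keeps its recording date.
B is an owners-association assessment lien, so it outranks all other liens regardless of date.
The other liens, earliest effective date first: A (29 July 2024), E (17 September 2024), F (27 November 2024), D (13 January 2025), C (18 September 2025).
E is already junior to B, so the subordination agreement changes nothing.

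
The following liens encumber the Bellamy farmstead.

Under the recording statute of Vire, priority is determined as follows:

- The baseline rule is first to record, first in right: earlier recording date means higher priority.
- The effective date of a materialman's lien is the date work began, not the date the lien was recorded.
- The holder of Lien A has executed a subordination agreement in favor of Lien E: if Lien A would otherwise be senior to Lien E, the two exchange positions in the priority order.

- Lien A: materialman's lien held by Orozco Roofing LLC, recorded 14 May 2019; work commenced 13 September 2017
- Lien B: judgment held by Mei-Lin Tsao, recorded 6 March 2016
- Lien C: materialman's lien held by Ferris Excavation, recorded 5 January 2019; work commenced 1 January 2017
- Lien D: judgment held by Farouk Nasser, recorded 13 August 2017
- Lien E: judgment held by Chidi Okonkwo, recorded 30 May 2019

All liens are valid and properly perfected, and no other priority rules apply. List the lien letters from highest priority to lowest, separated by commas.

B, C, D, E, A

Adjusting effective dates: A's effective date is 13 September 2017, when work began; C's effective date is 1 January 2017, when work began.
Sorted by effective date: B (6 March 2016), C (1 January 2017), D (13 August 2017), A (13 September 2017), E (30 May 2019).
The subordination applies — A was senior to E — so A and E swap.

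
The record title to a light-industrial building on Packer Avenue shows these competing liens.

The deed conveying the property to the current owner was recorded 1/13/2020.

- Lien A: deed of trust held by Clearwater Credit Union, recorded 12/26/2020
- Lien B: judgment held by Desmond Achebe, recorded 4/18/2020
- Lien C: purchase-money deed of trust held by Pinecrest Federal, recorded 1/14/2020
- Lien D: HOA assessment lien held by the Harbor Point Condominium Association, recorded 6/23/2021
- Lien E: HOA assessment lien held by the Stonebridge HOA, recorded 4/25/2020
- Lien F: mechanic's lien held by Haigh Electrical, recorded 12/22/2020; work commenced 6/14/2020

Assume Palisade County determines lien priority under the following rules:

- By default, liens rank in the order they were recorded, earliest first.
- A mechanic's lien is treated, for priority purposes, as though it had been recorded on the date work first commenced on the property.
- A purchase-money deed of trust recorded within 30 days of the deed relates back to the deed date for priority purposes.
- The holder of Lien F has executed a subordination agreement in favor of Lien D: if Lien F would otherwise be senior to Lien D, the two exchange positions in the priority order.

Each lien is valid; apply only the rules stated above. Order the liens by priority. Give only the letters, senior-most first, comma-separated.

C, B, E, D, A, F

Adjusting effective dates: C's effective date is the deed date, 1/13/2020; F's effective date is 6/14/2020, when work began.
By effective date: C (1/13/2020), B (4/18/2020), E (4/25/2020), F (6/14/2020), A (12/26/2020), D (6/23/2021).
F would otherwise be senior to D, so under the subordination agreement F and D exchange positions.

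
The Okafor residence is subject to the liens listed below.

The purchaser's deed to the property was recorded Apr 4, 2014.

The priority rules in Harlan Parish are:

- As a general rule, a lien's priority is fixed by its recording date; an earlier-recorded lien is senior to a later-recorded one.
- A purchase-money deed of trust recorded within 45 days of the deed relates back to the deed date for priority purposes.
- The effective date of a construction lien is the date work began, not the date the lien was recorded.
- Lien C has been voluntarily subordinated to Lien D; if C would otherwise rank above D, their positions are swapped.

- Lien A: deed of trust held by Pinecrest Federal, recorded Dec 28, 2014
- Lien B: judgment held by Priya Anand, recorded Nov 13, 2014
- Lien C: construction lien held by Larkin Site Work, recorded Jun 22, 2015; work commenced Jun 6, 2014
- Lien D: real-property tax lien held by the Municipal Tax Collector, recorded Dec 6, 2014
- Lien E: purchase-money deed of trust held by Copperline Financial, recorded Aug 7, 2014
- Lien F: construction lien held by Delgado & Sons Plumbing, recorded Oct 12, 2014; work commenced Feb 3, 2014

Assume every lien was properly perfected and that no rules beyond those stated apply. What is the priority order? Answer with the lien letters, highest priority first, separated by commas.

F, D, E, B, C, A

Effective dates after the stated exceptions: C's effective date is Jun 6, 2014, when work began; E was recorded 125 days after the deed — beyond 45 days — so no relation-back applies; F is treated as recorded Feb 3, 2014, the work-commencement date.
Ordering by effective date: F (Feb 3, 2014), C (Jun 6, 2014), E (Aug 7, 2014), B (Nov 13, 2014), D (Dec 6, 2014), A (Dec 28, 2014).
C is senior to D before the subordination, so the two trade places.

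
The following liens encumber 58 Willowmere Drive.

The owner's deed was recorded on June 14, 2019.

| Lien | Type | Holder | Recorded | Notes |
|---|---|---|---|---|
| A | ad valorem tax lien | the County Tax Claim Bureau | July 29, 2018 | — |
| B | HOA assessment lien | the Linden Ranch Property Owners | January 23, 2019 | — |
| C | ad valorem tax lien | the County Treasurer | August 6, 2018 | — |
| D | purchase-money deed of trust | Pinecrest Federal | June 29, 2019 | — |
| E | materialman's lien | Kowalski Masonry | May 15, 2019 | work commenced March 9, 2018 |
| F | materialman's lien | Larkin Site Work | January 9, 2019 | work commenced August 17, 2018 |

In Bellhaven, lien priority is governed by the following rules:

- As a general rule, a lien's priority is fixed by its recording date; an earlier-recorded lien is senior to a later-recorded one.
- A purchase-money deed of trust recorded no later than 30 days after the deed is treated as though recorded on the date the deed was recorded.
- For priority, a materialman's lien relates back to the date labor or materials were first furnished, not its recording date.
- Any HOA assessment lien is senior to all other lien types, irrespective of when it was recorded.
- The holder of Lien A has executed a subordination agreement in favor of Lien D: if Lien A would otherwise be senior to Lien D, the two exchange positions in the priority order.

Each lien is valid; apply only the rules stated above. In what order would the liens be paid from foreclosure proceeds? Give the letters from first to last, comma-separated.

First, effective dates: D's effective date is the deed date, June 14, 2019; E is treated as recorded March 9, 2018, the work-commencement date; F is treated as recorded August 17, 2018, the work-commencement date.
B is an HOA assessment lien, so it outranks all other liens regardless of date.
Ordering the rest by effective date: E (March 9, 2018), A (July 29, 2018), C (August 6, 2018), F (August 17, 2018), D (June 14, 2019).
The subordination applies — A was senior to D — so A and D swap.

B, E, D, C, F, A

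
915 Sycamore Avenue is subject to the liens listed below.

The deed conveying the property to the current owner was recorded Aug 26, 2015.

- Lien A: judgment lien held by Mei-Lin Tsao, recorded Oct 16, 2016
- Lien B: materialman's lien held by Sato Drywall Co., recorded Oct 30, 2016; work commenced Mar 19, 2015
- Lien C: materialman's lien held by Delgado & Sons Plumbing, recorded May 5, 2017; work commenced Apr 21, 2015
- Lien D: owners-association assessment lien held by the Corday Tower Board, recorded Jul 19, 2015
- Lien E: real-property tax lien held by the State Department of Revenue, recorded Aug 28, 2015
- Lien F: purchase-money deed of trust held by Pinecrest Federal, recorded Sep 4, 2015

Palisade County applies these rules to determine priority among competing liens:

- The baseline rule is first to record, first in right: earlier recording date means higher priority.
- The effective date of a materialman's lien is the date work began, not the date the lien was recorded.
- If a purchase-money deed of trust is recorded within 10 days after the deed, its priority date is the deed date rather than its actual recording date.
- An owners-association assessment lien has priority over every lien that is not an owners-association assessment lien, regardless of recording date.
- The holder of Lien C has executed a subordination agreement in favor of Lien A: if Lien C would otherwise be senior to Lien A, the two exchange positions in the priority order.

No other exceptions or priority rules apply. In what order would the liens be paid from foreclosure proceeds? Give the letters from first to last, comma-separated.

D, B, A, F, E, C

Effective dates: B's effective date is Mar 19, 2015, when work began; C relates back to Apr 21, 2015 (work commenced); F was recorded within the 10-day window, so its effective date is the deed date Aug 26, 2015.
D is an owners-association assessment lien, so it outranks all other liens regardless of date.
The other liens, earliest effective date first: B (Mar 19, 2015), C (Apr 21, 2015), F (Aug 26, 2015), E (Aug 28, 2015), A (Oct 16, 2016).
C would otherwise be senior to A, so under the subordination agreement C and A exchange positions.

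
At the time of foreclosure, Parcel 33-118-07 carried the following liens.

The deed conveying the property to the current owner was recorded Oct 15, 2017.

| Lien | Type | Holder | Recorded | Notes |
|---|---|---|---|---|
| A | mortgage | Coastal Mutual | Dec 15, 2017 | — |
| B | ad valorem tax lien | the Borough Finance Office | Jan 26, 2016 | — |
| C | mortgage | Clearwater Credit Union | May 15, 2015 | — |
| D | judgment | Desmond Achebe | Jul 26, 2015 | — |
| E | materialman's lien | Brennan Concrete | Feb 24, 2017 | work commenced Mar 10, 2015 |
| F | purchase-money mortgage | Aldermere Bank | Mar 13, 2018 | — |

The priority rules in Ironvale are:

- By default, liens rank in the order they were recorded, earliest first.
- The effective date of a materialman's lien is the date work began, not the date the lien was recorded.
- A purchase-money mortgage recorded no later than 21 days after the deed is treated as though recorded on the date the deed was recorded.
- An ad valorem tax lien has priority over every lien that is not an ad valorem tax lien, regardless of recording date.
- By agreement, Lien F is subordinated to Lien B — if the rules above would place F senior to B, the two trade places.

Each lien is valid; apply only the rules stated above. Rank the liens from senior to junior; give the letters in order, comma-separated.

B, E, C, D, A, F

Adjusting effective dates: E's effective date is Mar 10, 2015, when work began; F was recorded 149 days after the deed — beyond 21 days — so no relation-back applies.
B is an ad valorem tax lien and takes priority over every other lien.
Remaining liens by effective date: E (Mar 10, 2015), C (May 15, 2015), D (Jul 26, 2015), A (Dec 15, 2017), F (Mar 13, 2018).
Since F is not senior to B, the subordination leaves the order unchanged.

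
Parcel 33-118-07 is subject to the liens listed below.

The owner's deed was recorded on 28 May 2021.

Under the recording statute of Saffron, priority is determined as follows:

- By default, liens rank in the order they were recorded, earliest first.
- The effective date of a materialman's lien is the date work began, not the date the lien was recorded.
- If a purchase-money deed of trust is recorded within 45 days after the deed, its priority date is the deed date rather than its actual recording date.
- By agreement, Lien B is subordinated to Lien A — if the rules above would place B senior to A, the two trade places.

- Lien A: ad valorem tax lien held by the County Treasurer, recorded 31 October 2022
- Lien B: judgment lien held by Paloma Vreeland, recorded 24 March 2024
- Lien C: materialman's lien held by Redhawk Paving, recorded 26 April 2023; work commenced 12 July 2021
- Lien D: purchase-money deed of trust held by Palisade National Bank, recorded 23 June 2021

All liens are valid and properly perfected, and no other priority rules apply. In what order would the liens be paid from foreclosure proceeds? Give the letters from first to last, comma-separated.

D, C, A, B

Effective dates after the stated exceptions: C relates back to 12 July 2021 (work commenced); D's effective date is the deed date, 28 May 2021.
By effective date: D (28 May 2021), C (12 July 2021), A (31 October 2022), B (24 March 2024).
B is already junior to A, so the subordination agreement changes nothing.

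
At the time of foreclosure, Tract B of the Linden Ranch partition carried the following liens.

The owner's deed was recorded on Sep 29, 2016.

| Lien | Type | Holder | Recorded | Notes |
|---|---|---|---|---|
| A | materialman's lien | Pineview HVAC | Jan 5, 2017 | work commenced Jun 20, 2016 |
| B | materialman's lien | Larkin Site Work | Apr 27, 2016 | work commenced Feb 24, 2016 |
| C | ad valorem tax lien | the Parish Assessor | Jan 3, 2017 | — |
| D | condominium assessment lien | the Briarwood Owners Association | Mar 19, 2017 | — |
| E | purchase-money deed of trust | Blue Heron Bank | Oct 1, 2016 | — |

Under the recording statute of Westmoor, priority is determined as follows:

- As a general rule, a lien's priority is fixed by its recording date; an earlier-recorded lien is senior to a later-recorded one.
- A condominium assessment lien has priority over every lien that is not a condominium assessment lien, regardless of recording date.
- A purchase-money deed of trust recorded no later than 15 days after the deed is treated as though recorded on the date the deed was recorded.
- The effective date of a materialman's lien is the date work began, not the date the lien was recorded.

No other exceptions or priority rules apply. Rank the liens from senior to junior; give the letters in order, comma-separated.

D, B, A, E, C

Effective dates: A relates back to Jun 20, 2016 (work commenced); B's effective date is Feb 24, 2016, when work began; E's effective date is the deed date, Sep 29, 2016.
D, as a condominium assessment lien, has superpriority and ranks first.
Ordering the rest by effective date: B (Feb 24, 2016), A (Jun 20, 2016), E (Sep 29, 2016), C (Jan 3, 2017).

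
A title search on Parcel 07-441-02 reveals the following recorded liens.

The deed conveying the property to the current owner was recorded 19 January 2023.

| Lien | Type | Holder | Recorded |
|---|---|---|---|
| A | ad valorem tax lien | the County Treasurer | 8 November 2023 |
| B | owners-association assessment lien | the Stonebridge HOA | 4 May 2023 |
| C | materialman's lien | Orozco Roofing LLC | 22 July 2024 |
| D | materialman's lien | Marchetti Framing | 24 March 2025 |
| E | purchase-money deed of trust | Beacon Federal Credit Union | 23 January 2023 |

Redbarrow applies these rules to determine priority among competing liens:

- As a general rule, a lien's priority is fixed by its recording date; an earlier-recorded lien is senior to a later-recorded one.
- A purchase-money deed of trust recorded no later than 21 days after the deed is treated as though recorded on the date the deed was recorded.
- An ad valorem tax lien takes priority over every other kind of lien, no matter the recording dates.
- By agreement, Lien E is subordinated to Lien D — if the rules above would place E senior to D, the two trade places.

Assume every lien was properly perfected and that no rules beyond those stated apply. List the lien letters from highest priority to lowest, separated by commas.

Effective dates after the stated exceptions: E relates back to the deed date 19 January 2023.
A, as an ad valorem tax lien, has superpriority and ranks first.
The other liens, earliest effective date first: E (19 January 2023), B (4 May 2023), C (22 July 2024), D (24 March 2025).
E is senior to D before the subordination, so the two trade places.

A, D, B, C, E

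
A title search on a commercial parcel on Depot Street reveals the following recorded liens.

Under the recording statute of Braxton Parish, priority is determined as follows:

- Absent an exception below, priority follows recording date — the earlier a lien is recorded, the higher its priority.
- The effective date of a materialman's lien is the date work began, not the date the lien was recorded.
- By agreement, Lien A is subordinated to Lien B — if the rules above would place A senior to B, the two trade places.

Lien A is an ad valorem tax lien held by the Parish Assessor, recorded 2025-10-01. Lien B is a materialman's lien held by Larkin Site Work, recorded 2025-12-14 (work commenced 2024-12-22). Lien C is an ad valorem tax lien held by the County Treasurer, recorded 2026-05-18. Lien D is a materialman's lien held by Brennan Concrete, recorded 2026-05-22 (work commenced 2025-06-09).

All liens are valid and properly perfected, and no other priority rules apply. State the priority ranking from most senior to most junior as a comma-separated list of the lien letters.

B, D, A, C

First, effective dates: B's effective date is 2024-12-22, when work began; D relates back to 2025-06-09 (work commenced).
Ordering by effective date: B (2024-12-22), D (2025-06-09), A (2025-10-01), C (2026-05-18).
A already ranks below B; the subordination has no effect.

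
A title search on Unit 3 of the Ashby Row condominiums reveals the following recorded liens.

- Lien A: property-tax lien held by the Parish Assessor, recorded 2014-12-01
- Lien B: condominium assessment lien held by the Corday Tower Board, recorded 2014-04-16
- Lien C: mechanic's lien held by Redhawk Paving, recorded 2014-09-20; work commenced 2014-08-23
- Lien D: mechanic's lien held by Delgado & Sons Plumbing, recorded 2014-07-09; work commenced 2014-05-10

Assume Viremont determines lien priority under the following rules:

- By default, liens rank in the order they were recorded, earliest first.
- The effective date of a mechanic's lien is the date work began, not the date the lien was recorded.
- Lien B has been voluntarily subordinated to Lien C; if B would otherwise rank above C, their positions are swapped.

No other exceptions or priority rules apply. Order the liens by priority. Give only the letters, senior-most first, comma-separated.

Effective dates: C's effective date is 2014-08-23, when work began; D relates back to 2014-05-10 (work commenced).
Ordering by effective date: B (2014-04-16), D (2014-05-10), C (2014-08-23), A (2014-12-01).
The subordination applies — B was senior to C — so B and C swap.

C, D, B, A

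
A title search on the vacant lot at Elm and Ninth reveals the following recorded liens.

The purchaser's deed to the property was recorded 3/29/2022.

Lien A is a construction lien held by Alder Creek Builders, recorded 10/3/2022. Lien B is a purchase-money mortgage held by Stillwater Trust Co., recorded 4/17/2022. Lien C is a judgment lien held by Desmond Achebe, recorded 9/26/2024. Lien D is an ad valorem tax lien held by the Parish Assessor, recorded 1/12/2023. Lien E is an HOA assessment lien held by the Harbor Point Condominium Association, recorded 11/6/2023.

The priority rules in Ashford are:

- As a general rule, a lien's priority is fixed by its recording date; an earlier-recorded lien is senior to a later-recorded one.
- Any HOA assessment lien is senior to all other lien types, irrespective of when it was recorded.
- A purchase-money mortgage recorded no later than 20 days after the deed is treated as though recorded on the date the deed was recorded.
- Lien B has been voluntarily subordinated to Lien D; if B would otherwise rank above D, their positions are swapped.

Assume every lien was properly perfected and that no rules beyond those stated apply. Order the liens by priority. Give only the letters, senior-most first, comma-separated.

E, D, A, B, C

Adjusting effective dates: B's effective date is the deed date, 3/29/2022.
E is an HOA assessment lien and takes priority over every other lien.
Ordering the rest by effective date: B (3/29/2022), A (10/3/2022), D (1/12/2023), C (9/26/2024).
Because B would otherwise rank above D, the subordination swaps them.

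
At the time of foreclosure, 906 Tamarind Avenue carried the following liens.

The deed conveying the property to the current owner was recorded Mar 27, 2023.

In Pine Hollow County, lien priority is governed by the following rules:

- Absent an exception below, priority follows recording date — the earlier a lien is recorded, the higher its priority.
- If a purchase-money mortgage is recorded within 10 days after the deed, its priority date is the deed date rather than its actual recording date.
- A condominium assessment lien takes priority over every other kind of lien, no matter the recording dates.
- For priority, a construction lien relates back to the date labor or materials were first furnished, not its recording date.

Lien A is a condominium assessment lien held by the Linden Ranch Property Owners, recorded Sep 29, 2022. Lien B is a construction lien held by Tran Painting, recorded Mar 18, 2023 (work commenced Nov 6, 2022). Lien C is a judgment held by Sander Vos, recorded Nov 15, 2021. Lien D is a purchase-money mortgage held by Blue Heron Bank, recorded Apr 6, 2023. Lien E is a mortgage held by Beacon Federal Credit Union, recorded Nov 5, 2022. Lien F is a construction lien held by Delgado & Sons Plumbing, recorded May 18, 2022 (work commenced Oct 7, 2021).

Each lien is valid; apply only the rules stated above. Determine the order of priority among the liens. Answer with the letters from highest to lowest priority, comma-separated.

A, F, C, E, B, D

Adjusting effective dates: B's effective date is Nov 6, 2022, when work began; D relates back to the deed date Mar 27, 2023; F's effective date is Oct 7, 2021, when work began.
A, as a condominium assessment lien, has superpriority and ranks first.
Ordering the rest by effective date: F (Oct 7, 2021), C (Nov 15, 2021), E (Nov 5, 2022), B (Nov 6, 2022), D (Mar 27, 2023).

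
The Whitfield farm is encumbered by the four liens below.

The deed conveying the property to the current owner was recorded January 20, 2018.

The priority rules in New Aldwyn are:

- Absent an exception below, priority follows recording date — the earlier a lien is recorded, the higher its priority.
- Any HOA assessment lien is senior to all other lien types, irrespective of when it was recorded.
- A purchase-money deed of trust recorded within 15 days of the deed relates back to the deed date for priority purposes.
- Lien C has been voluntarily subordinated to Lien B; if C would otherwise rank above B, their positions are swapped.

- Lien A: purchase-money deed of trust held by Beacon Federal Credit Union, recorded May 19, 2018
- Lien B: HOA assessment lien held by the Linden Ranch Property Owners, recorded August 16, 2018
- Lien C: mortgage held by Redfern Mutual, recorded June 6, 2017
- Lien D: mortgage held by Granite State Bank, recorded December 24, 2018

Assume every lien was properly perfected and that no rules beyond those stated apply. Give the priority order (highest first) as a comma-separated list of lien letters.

B, C, A, D

Effective dates after the stated exceptions: A was recorded 119 days after the deed — beyond 15 days — so no relation-back applies.
B, as an HOA assessment lien, has superpriority and ranks first.
Remaining liens by effective date: C (June 6, 2017), A (May 19, 2018), D (December 24, 2018).
C is already junior to B, so the subordination agreement changes nothing.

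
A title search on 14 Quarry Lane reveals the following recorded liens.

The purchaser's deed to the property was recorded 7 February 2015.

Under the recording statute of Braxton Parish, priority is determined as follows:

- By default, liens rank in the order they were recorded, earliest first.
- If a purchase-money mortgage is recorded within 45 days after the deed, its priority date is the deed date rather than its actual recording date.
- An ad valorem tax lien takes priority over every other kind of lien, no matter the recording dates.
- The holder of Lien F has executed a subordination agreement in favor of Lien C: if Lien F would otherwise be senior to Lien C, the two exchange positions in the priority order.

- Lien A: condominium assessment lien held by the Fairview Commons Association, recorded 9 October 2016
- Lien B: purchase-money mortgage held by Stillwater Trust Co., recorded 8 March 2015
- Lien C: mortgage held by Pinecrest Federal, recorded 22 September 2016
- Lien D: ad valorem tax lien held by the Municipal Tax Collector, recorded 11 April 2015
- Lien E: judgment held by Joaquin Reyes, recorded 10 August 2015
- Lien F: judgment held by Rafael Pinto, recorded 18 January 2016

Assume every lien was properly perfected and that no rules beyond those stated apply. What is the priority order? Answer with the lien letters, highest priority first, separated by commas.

Effective dates after the stated exceptions: B's effective date is the deed date, 7 February 2015.
D, as an ad valorem tax lien, has superpriority and ranks first.
Ordering the rest by effective date: B (7 February 2015), E (10 August 2015), F (18 January 2016), C (22 September 2016), A (9 October 2016).
F would otherwise be senior to C, so under the subordination agreement F and C exchange positions.

D, B, E, C, F, A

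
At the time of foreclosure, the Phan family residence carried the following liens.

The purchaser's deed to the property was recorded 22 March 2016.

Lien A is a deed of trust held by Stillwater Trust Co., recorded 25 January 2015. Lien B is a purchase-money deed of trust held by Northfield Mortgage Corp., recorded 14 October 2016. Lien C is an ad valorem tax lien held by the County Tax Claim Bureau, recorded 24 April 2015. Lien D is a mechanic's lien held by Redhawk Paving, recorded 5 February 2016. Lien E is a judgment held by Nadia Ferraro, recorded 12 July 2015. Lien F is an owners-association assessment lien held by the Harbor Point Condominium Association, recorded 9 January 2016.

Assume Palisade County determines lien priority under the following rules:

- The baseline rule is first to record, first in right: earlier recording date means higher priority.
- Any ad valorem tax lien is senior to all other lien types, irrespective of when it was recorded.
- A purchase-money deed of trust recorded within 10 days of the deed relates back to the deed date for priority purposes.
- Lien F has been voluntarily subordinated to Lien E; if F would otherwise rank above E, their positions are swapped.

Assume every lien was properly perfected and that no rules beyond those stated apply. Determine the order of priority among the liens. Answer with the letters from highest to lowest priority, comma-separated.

C, A, E, F, D, B

Adjusting effective dates: B missed the 10-day window (206 days after the deed), so its recording date stands.
As an ad valorem tax lien, C is senior to every other lien.
Ordering the rest by effective date: A (25 January 2015), E (12 July 2015), F (9 January 2016), D (5 February 2016), B (14 October 2016).
Since F is not senior to E, the subordination leaves the order unchanged.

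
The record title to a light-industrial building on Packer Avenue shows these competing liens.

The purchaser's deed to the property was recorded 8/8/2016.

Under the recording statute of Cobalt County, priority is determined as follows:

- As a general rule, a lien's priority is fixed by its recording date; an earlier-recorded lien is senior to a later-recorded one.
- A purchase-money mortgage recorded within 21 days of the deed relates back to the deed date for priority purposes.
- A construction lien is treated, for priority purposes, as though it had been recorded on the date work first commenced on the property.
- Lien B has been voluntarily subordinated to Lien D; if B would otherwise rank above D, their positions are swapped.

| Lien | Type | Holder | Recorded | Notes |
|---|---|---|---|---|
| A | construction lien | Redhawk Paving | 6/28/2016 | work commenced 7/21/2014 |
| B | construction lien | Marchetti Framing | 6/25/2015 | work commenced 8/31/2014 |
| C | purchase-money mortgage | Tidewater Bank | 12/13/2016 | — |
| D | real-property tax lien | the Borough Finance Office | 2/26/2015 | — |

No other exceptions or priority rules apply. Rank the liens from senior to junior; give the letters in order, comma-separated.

A, D, B, C

Effective dates after the stated exceptions: A's effective date is 7/21/2014, when work began; B relates back to 8/31/2014 (work commenced); C missed the 21-day window (127 days after the deed), so its recording date stands.
By effective date: A (7/21/2014), B (8/31/2014), D (2/26/2015), C (12/13/2016).
B would otherwise be senior to D, so under the subordination agreement B and D exchange positions.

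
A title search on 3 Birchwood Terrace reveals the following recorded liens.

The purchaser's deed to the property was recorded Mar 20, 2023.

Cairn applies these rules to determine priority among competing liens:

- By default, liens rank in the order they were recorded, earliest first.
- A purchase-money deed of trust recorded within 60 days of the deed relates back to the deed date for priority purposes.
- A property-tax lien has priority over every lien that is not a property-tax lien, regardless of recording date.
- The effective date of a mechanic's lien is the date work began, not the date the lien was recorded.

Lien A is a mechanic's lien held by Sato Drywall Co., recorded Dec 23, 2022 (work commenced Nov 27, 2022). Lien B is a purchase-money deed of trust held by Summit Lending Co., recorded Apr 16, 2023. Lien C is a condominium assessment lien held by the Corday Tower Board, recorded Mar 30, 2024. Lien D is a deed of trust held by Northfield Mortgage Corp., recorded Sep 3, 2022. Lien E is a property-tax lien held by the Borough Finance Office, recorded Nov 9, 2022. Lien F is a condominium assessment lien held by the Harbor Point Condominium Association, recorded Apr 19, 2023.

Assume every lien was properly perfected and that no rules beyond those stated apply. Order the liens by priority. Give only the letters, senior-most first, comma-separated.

Effective dates: A is treated as recorded Nov 27, 2022, the work-commencement date; B relates back to the deed date Mar 20, 2023.
E is a property-tax lien, so it outranks all other liens regardless of date.
The other liens, earliest effective date first: D (Sep 3, 2022), A (Nov 27, 2022), B (Mar 20, 2023), F (Apr 19, 2023), C (Mar 30, 2024).

E, D, A, B, F, C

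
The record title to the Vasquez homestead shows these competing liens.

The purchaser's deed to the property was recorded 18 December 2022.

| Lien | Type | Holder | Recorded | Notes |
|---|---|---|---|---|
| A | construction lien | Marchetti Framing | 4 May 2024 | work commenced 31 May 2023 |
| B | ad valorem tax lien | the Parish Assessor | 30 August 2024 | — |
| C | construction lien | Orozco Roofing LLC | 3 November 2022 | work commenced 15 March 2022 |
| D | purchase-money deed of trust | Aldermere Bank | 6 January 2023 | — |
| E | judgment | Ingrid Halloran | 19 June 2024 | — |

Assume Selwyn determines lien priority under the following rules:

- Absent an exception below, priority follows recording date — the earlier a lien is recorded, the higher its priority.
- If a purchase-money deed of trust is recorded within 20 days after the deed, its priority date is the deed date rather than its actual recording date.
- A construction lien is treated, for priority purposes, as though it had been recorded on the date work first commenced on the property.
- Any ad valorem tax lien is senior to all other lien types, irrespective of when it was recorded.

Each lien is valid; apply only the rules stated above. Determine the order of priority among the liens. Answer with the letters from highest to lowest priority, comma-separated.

Effective dates after the stated exceptions: A's effective date is 31 May 2023, when work began; C's effective date is 15 March 2022, when work began; D was recorded within the 20-day window, so its effective date is the deed date 18 December 2022.
B is an ad valorem tax lien and takes priority over every other lien.
Ordering the rest by effective date: C (15 March 2022), D (18 December 2022), A (31 May 2023), E (19 June 2024).

B, C, D, A, E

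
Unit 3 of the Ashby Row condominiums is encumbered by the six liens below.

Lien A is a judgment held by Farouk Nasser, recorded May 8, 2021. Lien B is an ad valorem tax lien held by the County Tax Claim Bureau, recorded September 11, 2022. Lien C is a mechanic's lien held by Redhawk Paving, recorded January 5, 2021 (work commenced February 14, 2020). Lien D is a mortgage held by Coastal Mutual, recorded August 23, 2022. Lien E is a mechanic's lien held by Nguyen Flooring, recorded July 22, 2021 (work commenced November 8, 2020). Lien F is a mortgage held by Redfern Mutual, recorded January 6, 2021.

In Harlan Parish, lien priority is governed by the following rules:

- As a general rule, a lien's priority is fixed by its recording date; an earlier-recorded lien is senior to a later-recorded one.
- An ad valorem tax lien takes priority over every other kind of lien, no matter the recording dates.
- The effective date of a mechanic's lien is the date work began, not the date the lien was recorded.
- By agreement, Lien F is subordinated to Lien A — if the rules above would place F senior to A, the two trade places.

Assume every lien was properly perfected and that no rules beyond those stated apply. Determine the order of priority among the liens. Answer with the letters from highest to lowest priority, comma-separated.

B, C, E, A, F, D

Effective dates after the stated exceptions: C's effective date is February 14, 2020, when work began; E's effective date is November 8, 2020, when work began.
B, as an ad valorem tax lien, has superpriority and ranks first.
The other liens, earliest effective date first: C (February 14, 2020), E (November 8, 2020), F (January 6, 2021), A (May 8, 2021), D (August 23, 2022).
F would otherwise be senior to A, so under the subordination agreement F and A exchange positions.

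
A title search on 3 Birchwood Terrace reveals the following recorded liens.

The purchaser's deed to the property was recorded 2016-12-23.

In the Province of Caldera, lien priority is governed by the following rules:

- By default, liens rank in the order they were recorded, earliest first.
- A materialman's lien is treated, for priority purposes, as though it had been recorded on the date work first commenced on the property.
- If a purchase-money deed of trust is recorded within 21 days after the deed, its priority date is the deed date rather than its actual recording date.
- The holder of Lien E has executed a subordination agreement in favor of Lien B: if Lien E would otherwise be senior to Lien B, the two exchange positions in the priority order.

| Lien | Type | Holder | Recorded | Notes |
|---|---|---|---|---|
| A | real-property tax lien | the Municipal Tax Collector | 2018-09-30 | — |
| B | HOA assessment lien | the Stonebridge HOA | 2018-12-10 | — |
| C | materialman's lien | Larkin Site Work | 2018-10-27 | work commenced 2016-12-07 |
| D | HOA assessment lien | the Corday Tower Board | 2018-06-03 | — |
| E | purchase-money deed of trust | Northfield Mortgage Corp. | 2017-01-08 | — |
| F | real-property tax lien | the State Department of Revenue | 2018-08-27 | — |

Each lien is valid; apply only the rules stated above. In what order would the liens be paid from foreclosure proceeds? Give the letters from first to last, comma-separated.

Adjusting effective dates: C is treated as recorded 2016-12-07, the work-commencement date; E was recorded within the 21-day window, so its effective date is the deed date 2016-12-23.
Ordering by effective date: C (2016-12-07), E (2016-12-23), D (2018-06-03), F (2018-08-27), A (2018-09-30), B (2018-12-10).
The subordination applies — E was senior to B — so E and B swap.

C, B, D, F, A, E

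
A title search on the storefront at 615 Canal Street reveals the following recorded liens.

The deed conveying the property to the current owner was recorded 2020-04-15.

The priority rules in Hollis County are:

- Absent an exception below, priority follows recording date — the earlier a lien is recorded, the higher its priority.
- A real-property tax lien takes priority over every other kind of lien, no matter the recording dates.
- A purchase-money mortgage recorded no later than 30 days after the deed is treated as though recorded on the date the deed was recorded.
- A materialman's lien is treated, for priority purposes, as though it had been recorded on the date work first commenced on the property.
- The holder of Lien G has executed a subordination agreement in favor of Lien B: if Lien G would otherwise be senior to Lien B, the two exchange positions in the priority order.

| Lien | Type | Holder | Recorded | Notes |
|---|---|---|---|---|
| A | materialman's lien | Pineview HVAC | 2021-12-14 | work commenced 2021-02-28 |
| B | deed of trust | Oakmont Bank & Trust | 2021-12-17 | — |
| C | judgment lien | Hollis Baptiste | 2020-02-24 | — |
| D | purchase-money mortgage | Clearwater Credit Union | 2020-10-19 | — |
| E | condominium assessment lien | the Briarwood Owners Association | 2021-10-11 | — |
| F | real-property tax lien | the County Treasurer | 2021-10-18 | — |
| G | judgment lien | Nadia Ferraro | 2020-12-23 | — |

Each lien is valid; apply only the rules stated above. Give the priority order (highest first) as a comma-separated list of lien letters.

F, C, D, B, A, E, G

Effective dates after the stated exceptions: A's effective date is 2021-02-28, when work began; D was recorded 187 days after the deed — beyond 30 days — so no relation-back applies.
F, as a real-property tax lien, has superpriority and ranks first.
Remaining liens by effective date: C (2020-02-24), D (2020-10-19), G (2020-12-23), A (2021-02-28), E (2021-10-11), B (2021-12-17).
G is senior to B before the subordination, so the two trade places.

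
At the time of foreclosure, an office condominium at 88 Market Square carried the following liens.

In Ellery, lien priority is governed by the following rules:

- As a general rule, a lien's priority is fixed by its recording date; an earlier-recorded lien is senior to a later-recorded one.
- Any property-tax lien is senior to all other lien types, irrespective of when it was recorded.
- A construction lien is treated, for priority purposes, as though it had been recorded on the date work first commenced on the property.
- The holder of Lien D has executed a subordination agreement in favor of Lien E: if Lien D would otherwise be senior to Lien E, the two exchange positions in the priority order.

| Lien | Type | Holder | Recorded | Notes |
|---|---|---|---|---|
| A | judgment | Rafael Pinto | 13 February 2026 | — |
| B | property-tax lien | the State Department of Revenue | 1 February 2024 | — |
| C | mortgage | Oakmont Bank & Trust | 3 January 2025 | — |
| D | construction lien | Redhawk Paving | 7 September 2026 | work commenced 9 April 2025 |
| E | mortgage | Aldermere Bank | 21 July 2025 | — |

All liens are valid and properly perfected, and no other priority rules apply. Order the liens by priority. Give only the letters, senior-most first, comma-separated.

B, C, E, D, A

First, effective dates: D's effective date is 9 April 2025, when work began.
B is a property-tax lien, so it outranks all other liens regardless of date.
Among the remaining liens, by effective date: C (3 January 2025), D (9 April 2025), E (21 July 2025), A (13 February 2026).
D is senior to E before the subordination, so the two trade places.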